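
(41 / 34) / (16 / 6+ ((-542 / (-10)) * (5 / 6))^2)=0.00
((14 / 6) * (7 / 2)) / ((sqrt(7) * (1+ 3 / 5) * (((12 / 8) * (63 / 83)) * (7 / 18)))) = 415 * sqrt(7) / 252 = 4.36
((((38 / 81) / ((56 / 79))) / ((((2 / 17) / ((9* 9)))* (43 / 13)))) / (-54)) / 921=-331721 / 119759472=-0.00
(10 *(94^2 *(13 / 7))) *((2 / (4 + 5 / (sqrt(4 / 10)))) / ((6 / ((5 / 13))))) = -3534400 / 1953 + 2209000 *sqrt(10) / 1953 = 1767.06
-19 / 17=-1.12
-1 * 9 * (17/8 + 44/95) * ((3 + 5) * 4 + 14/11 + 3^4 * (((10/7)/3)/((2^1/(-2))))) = 128979/1045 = 123.42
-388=-388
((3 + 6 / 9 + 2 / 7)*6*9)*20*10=298800 / 7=42685.71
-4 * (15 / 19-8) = 28.84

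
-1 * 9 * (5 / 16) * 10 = -225 / 8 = -28.12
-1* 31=-31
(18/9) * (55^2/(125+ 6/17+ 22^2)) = 102850/10359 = 9.93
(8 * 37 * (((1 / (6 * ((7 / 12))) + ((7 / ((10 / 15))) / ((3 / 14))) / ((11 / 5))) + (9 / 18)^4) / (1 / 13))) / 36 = 13404989 / 5544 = 2417.93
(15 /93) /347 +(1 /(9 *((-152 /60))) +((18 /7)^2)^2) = 128604089633 /2944341498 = 43.68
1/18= 0.06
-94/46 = -47/23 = -2.04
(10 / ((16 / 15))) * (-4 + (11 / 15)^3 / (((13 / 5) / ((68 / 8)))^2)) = 98095 / 48672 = 2.02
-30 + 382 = 352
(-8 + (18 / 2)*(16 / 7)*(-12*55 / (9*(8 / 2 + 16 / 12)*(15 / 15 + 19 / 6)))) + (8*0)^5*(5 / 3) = -2656 / 35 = -75.89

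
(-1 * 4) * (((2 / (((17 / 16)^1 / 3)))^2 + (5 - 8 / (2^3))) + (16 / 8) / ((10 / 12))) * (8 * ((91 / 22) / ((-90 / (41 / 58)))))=825715072 / 20742975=39.81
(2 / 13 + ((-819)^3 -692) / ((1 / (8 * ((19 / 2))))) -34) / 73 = -7435091836 / 13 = -571930141.23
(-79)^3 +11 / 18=-8874691 / 18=-493038.39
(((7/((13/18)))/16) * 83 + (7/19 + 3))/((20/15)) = 318021/7904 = 40.24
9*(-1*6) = -54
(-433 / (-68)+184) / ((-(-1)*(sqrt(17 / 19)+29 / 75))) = -534952125 / 5415928+72815625*sqrt(323) / 5415928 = 142.86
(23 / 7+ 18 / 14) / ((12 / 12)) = 32 / 7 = 4.57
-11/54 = -0.20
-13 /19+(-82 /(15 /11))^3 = -13943589227 /64125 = -217443.89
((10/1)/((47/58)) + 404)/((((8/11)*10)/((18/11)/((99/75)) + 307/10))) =47265281/25850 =1828.44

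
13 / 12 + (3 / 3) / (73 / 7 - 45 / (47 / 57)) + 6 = 76912 / 10893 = 7.06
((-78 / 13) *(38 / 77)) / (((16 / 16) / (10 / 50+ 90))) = -9348 / 35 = -267.09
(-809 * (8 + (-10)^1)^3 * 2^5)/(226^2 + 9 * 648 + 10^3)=51776/14477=3.58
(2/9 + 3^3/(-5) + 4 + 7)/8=131/180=0.73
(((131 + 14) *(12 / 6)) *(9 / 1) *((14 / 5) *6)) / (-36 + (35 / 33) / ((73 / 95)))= -105629832 / 83399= -1266.56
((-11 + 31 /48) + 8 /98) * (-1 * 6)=24161 /392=61.64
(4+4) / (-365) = -8 / 365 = -0.02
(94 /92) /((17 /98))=2303 /391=5.89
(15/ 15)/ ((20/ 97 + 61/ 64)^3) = 239251750912/ 372781634373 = 0.64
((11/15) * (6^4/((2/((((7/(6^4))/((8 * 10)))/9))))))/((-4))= -77/86400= -0.00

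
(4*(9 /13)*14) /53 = 504 /689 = 0.73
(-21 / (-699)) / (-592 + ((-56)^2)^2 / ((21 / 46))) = 21 / 15057604496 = 0.00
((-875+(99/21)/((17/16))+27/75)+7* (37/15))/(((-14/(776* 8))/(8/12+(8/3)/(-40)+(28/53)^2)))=291748084421216/877461375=332491.08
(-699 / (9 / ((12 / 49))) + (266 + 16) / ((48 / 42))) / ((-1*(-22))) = 44635 / 4312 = 10.35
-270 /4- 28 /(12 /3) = -149 /2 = -74.50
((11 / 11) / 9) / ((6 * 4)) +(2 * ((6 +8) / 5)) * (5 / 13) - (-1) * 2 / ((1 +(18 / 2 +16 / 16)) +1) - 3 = -1895 / 2808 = -0.67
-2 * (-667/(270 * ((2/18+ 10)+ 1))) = 667/1500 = 0.44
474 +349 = 823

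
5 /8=0.62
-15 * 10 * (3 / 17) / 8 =-225 / 68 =-3.31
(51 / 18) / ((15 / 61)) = 1037 / 90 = 11.52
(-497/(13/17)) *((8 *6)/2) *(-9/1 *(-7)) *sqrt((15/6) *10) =-63874440/13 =-4913418.46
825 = 825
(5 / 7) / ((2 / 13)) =65 / 14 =4.64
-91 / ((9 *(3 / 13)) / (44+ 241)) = -112385 / 9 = -12487.22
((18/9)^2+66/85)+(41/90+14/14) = 1907/306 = 6.23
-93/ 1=-93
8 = 8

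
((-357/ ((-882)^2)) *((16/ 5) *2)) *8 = -1088/ 46305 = -0.02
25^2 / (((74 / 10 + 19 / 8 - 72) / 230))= -5750000 / 2489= -2310.16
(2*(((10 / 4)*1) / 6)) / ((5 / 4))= 2 / 3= 0.67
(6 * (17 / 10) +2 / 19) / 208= 979 / 19760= 0.05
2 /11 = 0.18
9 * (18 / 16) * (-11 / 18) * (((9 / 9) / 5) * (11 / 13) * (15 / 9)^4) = -15125 / 1872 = -8.08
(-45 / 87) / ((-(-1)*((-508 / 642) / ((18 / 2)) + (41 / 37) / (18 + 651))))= 6.00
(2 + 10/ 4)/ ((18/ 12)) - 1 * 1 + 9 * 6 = 56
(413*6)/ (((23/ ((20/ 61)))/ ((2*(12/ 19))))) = 1189440/ 26657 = 44.62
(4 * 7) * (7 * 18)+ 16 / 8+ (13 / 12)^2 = 508489 / 144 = 3531.17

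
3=3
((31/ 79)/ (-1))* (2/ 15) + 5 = 5863/ 1185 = 4.95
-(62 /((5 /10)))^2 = -15376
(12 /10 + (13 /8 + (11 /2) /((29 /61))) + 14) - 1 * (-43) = 82817 /1160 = 71.39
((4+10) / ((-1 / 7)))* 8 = -784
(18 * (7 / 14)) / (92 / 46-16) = -0.64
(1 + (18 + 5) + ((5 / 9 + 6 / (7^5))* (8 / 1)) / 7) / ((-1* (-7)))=26084896 / 7411887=3.52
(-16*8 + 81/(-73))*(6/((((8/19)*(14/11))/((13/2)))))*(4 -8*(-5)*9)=-998701275/292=-3420209.85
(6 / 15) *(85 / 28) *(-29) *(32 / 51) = -22.10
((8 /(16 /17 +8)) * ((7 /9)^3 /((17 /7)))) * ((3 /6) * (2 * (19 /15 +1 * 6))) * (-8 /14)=-149548 /207765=-0.72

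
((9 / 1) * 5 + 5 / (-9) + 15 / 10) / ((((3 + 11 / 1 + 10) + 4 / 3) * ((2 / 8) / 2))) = 827 / 57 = 14.51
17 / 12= 1.42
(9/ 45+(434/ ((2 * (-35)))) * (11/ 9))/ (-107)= 332/ 4815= 0.07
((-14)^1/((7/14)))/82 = -0.34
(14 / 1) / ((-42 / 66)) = -22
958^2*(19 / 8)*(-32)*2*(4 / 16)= -34875032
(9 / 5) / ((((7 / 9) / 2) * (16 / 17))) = 1377 / 280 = 4.92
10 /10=1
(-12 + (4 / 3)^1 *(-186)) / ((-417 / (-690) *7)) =-59800 / 973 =-61.46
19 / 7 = 2.71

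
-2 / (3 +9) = -1 / 6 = -0.17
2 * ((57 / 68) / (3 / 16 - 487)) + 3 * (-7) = -2781129 / 132413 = -21.00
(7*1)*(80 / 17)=560 / 17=32.94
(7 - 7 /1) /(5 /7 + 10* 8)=0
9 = 9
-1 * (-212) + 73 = 285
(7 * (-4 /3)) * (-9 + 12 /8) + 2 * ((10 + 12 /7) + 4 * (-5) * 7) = -1306 /7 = -186.57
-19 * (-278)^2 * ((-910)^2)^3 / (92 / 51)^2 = -135553868519388138114750000 / 529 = -256245498146291376398393.20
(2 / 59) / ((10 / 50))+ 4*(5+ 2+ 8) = 3550 / 59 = 60.17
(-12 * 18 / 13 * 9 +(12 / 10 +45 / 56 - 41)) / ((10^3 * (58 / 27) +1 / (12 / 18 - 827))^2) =-3074494338526563 / 75250594442014122040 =-0.00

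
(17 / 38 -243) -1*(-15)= -227.55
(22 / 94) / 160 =11 / 7520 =0.00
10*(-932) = -9320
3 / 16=0.19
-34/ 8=-17/ 4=-4.25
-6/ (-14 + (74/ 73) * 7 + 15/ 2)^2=-42632/ 2523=-16.90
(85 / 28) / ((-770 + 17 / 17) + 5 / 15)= -255 / 64568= -0.00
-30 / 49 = -0.61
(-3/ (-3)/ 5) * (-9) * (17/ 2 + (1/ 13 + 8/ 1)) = -3879/ 130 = -29.84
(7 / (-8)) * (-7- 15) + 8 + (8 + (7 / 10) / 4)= 1417 / 40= 35.42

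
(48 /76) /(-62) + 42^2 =1038990 /589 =1763.99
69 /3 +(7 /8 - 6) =143 /8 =17.88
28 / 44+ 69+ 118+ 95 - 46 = 2603 / 11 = 236.64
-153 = -153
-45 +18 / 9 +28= -15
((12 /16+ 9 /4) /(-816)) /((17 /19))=-19 /4624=-0.00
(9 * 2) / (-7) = -18 / 7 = -2.57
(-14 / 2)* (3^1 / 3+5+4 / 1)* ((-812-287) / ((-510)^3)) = -7693 / 13265100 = -0.00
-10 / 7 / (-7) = 10 / 49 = 0.20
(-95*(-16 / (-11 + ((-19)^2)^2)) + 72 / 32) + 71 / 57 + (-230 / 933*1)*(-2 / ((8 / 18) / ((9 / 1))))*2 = 21691065173 / 924002148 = 23.48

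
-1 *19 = -19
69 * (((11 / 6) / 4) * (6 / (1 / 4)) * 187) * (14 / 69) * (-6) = -172788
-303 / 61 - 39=-2682 / 61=-43.97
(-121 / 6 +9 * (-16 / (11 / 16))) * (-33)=15155 / 2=7577.50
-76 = -76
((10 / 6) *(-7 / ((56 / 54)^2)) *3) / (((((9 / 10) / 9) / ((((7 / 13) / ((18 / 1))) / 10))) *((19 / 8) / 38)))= -405 / 26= -15.58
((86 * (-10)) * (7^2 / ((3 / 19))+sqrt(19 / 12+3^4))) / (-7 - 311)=215 * sqrt(2973) / 477+400330 / 477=863.84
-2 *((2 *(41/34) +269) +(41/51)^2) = -544.12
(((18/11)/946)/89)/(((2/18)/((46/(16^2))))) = 1863/59272576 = 0.00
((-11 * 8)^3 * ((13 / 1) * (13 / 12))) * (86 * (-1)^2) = -2476128512 / 3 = -825376170.67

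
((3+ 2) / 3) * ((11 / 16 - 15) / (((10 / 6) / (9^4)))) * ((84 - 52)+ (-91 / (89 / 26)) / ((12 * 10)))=-84988160631 / 28480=-2984134.85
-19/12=-1.58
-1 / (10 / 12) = -6 / 5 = -1.20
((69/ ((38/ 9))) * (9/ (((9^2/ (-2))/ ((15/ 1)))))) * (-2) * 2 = 4140/ 19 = 217.89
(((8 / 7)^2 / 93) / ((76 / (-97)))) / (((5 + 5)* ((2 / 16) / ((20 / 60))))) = -0.00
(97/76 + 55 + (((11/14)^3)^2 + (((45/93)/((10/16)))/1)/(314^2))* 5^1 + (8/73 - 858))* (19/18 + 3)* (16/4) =-709725928377542495/54657884428448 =-12984.88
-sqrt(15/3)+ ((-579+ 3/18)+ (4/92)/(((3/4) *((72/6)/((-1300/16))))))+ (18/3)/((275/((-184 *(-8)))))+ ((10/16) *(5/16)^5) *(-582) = -130887103904879/238760755200 - sqrt(5) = -550.43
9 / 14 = 0.64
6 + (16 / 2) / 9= 62 / 9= 6.89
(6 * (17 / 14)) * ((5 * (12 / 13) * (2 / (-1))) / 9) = -680 / 91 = -7.47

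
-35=-35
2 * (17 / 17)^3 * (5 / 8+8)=69 / 4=17.25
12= 12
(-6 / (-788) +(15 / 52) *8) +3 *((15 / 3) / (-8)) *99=-3755649 / 20488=-183.31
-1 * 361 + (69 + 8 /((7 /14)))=-276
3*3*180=1620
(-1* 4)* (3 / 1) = -12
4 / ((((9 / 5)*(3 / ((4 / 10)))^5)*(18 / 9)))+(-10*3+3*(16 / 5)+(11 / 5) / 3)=-26881811 / 1366875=-19.67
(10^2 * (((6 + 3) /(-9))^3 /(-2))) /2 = 25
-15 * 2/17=-30/17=-1.76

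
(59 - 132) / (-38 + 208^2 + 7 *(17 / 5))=-365 / 216249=-0.00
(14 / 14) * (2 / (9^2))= 2 / 81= 0.02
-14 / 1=-14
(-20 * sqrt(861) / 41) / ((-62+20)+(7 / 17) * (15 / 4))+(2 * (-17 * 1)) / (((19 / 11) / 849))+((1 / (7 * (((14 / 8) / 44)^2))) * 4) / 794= -43236655858 / 2587249+1360 * sqrt(861) / 112791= -16711.09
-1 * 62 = -62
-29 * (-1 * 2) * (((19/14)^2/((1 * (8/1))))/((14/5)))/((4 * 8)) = 52345/351232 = 0.15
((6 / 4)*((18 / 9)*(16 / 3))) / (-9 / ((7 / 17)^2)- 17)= -392 / 1717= -0.23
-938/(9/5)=-4690/9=-521.11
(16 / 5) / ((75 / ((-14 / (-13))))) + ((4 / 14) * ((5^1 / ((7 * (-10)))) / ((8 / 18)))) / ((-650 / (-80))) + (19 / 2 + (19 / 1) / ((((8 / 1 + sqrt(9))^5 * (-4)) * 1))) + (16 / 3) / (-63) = 13095625701461 / 1384958074500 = 9.46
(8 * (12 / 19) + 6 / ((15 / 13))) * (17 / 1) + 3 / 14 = 232097 / 1330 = 174.51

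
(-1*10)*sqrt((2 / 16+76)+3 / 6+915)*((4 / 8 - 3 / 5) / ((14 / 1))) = sqrt(15866) / 56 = 2.25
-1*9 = -9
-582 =-582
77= 77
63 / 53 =1.19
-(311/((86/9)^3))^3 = -0.05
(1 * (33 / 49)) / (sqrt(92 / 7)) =33 * sqrt(161) / 2254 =0.19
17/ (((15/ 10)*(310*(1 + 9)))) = 17/ 4650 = 0.00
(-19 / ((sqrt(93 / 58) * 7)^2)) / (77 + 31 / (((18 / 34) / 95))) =-1653 / 38550701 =-0.00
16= 16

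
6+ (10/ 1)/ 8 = 29/ 4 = 7.25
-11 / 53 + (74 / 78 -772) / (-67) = 1565020 / 138489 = 11.30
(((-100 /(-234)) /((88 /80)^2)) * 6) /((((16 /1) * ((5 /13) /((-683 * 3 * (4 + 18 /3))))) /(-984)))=840090000 /121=6942892.56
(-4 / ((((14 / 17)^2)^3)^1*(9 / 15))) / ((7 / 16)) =-120687845 / 2470629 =-48.85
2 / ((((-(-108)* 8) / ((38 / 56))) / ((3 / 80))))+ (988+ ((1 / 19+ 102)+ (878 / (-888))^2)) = 3051287393003 / 2796702720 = 1091.03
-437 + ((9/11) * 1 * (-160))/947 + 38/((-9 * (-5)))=-204519259/468765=-436.29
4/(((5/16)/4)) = 256/5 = 51.20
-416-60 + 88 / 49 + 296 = -8732 / 49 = -178.20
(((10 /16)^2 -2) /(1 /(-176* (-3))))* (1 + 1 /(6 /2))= -1133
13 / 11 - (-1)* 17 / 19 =434 / 209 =2.08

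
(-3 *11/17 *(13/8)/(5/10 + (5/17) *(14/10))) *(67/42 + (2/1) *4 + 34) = -261833/1736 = -150.83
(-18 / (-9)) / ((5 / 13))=26 / 5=5.20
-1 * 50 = -50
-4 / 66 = -2 / 33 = -0.06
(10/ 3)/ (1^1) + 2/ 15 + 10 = 13.47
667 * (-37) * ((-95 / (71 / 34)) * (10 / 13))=797131700 / 923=863631.31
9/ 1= 9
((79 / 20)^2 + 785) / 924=106747 / 123200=0.87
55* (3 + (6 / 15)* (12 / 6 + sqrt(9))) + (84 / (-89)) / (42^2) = 275.00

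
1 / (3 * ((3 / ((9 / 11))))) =0.09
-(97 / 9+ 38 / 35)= -3737 / 315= -11.86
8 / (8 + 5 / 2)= 16 / 21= 0.76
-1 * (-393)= 393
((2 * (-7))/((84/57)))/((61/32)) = -304/61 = -4.98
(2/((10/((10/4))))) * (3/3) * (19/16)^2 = 361/512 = 0.71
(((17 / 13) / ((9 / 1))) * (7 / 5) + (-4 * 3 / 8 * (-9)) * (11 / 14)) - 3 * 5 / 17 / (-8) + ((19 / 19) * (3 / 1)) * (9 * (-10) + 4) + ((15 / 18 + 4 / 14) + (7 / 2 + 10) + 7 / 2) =-127512457 / 556920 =-228.96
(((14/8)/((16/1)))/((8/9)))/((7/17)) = 153/512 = 0.30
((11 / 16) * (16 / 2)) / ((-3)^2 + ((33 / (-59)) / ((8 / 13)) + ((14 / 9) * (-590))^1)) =-23364 / 3864349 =-0.01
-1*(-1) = 1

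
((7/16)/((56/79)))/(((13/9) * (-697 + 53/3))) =-0.00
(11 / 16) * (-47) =-517 / 16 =-32.31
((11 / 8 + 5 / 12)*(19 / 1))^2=1158.84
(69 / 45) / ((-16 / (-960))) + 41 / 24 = 2249 / 24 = 93.71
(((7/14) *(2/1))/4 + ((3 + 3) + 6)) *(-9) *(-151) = 66591/4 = 16647.75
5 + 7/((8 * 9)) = 367/72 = 5.10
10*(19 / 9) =190 / 9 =21.11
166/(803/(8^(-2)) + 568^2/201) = 16683/5326208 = 0.00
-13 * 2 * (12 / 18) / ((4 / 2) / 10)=-260 / 3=-86.67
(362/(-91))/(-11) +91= 91453/1001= 91.36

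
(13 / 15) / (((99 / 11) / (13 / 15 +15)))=3094 / 2025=1.53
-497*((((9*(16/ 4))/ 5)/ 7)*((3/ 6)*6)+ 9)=-30033/ 5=-6006.60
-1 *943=-943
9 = 9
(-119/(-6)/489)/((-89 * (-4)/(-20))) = -595/261126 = -0.00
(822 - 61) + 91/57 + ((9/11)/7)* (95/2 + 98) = 6843355/8778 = 779.60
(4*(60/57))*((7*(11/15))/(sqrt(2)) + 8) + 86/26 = 616*sqrt(2)/57 + 9137/247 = 52.28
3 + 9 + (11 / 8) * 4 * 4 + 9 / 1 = 43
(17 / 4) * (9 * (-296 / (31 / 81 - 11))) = 458541 / 430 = 1066.37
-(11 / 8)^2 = -121 / 64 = -1.89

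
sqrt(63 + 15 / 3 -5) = 7.94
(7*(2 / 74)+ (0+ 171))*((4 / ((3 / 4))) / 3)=101344 / 333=304.34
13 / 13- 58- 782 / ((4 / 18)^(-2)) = -7745 / 81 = -95.62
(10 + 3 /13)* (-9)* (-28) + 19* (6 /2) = 34257 /13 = 2635.15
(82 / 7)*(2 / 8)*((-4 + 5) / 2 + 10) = 123 / 4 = 30.75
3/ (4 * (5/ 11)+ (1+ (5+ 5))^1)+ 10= 481/ 47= 10.23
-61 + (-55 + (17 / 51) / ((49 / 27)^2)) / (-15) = -2065103 / 36015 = -57.34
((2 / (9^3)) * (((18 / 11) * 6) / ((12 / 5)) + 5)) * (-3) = -200 / 2673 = -0.07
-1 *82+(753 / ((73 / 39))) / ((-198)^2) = -26071753 / 317988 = -81.99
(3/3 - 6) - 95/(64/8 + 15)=-210/23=-9.13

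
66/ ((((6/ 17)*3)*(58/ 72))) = 2244/ 29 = 77.38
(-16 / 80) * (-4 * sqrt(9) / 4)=3 / 5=0.60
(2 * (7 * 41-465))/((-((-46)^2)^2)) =0.00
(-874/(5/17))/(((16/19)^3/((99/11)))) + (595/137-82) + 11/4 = -62933230503/1402880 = -44860.02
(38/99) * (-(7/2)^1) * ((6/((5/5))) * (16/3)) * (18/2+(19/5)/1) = -272384/495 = -550.27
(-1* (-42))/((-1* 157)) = -0.27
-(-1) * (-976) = -976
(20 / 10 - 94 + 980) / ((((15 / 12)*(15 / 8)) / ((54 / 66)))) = 85248 / 275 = 309.99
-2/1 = -2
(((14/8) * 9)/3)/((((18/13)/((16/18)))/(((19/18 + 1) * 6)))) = 41.57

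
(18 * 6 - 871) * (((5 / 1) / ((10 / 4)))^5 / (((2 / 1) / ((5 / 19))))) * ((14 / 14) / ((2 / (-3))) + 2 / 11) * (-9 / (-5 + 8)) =-2655240 / 209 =-12704.50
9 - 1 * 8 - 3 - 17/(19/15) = -293/19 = -15.42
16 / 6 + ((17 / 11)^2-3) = 2.06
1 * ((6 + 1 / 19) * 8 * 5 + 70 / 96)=221465 / 912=242.83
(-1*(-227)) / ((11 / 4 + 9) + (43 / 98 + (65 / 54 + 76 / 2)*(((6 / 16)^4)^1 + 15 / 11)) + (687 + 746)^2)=9020841984 / 81607043973757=0.00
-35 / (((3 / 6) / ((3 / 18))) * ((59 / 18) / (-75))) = 15750 / 59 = 266.95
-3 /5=-0.60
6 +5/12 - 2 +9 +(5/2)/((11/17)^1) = 2281/132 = 17.28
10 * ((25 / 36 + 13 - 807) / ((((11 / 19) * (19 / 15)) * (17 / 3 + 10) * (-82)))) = 713975 / 84788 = 8.42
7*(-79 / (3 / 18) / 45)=-1106 / 15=-73.73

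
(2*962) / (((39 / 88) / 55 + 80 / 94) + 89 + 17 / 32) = 1750686080 / 82248007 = 21.29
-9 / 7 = -1.29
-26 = -26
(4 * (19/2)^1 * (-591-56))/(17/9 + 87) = -110637/400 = -276.59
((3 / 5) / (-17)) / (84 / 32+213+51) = -8 / 60435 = -0.00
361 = 361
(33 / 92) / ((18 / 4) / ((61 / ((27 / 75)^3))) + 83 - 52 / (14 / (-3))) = 220171875 / 57788175142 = 0.00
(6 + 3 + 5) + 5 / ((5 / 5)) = 19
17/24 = 0.71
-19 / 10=-1.90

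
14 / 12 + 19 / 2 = 32 / 3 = 10.67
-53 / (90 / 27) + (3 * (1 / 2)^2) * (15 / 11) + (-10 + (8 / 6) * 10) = -7619 / 660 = -11.54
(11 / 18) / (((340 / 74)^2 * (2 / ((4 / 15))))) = 15059 / 3901500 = 0.00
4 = 4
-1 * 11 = -11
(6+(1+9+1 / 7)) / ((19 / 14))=226 / 19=11.89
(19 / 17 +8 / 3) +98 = 5191 / 51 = 101.78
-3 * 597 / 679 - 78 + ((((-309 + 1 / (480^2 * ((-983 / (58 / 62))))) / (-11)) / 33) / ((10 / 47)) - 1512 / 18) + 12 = -233834167343022193 / 1573190809344000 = -148.64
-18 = -18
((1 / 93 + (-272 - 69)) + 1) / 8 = -31619 / 744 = -42.50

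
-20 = -20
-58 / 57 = -1.02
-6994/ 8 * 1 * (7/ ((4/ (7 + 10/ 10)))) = -24479/ 2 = -12239.50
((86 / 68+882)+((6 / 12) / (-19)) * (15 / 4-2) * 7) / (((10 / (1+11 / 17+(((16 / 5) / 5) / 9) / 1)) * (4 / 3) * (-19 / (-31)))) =116204810959 / 625974000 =185.64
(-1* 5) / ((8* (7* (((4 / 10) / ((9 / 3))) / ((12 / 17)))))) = -225 / 476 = -0.47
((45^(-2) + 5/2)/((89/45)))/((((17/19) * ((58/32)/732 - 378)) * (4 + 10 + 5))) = -0.00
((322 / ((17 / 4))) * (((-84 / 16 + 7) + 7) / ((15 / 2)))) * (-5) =-22540 / 51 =-441.96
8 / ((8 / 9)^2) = 81 / 8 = 10.12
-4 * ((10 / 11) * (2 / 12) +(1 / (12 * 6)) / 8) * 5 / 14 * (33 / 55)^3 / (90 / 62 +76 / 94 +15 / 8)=-4244241 / 371132300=-0.01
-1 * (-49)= 49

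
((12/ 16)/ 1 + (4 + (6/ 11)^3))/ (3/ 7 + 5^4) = 183071/ 23308472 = 0.01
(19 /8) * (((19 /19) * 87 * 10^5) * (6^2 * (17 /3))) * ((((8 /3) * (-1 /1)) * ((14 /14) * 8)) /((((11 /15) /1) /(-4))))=5395392000000 /11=490490181818.18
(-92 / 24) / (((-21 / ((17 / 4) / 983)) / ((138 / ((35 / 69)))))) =206839 / 963340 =0.21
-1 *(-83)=83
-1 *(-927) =927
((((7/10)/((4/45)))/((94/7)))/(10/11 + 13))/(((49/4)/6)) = 33/1598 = 0.02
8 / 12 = 0.67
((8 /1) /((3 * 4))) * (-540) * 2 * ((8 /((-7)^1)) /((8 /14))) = 1440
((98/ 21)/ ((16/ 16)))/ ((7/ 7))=14/ 3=4.67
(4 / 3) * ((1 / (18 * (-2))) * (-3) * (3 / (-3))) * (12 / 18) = -2 / 27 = -0.07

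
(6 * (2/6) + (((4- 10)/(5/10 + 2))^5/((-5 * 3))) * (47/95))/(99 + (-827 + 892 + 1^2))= 0.03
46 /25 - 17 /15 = 53 /75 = 0.71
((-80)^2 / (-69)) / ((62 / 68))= -217600 / 2139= -101.73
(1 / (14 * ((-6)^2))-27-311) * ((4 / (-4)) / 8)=170351 / 4032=42.25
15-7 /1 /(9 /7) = 86 /9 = 9.56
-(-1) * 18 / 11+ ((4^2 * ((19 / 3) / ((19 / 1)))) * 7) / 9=1718 / 297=5.78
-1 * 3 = -3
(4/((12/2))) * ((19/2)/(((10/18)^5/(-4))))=-1495908/3125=-478.69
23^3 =12167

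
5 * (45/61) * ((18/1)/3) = 1350/61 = 22.13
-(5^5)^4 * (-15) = 1430511474609375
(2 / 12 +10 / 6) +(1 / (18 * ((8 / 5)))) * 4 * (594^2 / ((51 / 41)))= 4018597 / 102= 39398.01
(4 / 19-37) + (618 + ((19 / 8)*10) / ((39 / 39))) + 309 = 69461 / 76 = 913.96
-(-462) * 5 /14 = 165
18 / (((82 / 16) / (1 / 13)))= 0.27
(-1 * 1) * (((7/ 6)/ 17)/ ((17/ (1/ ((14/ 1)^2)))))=-1/ 48552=-0.00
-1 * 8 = -8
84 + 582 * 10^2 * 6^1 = 349284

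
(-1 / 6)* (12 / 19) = -2 / 19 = -0.11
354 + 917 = 1271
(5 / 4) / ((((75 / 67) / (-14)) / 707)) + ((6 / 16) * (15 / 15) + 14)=-1324607 / 120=-11038.39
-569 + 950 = 381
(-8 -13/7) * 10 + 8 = -634/7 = -90.57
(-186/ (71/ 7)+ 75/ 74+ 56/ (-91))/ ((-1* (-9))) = -1225331/ 614718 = -1.99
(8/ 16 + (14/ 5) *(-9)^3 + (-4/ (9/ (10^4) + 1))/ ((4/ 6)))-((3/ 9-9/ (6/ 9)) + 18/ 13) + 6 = -3959940221/ 1951755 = -2028.91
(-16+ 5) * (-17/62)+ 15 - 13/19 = 20417/1178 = 17.33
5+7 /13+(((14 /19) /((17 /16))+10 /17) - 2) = 20240 /4199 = 4.82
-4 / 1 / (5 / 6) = -24 / 5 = -4.80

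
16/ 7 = 2.29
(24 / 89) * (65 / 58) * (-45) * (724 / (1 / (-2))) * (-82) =-4167633600 / 2581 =-1614735.99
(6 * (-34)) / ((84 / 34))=-578 / 7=-82.57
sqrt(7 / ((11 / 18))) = 3.38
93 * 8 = 744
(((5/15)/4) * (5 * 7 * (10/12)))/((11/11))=175/72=2.43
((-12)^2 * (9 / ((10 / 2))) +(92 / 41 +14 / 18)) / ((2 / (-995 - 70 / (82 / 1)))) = -658450439 / 5043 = -130567.21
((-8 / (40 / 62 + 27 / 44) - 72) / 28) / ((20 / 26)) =-218621 / 60095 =-3.64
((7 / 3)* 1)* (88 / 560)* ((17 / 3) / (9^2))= 187 / 7290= 0.03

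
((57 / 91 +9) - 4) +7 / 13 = 561 / 91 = 6.16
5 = 5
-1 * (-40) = 40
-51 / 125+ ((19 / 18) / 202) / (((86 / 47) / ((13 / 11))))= -173971331 / 429957000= -0.40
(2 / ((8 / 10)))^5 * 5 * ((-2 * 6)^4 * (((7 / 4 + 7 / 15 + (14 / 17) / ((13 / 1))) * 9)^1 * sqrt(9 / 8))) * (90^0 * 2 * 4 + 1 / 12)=2226943884375 * sqrt(2) / 1768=1781320273.71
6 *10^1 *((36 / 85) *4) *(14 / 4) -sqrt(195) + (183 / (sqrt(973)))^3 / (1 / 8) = 1957.18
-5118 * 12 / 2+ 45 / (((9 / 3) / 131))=-28743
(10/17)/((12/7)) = 35/102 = 0.34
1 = 1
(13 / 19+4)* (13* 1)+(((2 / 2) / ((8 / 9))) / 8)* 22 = 38905 / 608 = 63.99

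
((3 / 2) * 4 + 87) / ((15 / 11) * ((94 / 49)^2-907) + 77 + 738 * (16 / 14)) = -2456223 / 8223626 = -0.30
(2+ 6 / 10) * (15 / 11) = 3.55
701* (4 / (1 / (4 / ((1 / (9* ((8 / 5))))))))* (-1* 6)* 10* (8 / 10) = -38762496 / 5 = -7752499.20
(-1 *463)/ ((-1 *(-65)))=-463/ 65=-7.12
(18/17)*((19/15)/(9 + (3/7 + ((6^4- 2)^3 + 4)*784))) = 399/505365816651925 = 0.00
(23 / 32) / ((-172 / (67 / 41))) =-1541 / 225664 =-0.01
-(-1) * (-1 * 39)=-39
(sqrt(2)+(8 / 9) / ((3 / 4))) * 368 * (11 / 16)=8096 / 27+253 * sqrt(2)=657.65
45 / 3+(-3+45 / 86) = 1077 / 86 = 12.52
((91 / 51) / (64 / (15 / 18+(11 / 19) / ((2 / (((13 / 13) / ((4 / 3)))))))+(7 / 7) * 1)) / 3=43589 / 4538439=0.01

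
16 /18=8 /9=0.89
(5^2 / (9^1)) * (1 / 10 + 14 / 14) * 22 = 605 / 9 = 67.22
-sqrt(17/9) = -sqrt(17)/3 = -1.37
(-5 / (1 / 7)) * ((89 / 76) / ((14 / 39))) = -17355 / 152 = -114.18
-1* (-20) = 20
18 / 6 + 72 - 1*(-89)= 164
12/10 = 6/5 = 1.20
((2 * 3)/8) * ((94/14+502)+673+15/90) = 49639/56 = 886.41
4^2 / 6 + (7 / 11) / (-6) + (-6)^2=2545 / 66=38.56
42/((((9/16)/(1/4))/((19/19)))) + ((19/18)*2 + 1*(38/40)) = 3911/180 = 21.73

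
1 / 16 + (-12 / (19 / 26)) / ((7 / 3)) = -14843 / 2128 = -6.98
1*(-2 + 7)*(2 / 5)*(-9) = -18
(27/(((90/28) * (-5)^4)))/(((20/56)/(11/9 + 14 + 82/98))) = 28328/46875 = 0.60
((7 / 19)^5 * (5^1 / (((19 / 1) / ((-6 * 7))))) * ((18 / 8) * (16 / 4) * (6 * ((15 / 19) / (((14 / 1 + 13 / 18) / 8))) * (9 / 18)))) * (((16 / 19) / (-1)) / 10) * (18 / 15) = 395210285568 / 4500644205865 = 0.09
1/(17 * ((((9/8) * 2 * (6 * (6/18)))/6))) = 4/51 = 0.08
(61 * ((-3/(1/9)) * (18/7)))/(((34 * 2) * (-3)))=20.76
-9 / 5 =-1.80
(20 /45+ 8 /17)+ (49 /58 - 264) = -2327119 /8874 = -262.24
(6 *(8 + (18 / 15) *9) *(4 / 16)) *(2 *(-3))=-846 / 5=-169.20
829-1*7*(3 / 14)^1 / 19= 31499 / 38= 828.92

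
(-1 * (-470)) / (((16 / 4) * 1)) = 235 / 2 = 117.50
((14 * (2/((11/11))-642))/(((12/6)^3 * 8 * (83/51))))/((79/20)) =-142800/6557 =-21.78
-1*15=-15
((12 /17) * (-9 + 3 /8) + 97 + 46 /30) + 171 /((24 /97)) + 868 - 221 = 2918363 /2040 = 1430.57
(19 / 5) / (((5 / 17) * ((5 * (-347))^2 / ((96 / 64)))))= 969 / 150511250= 0.00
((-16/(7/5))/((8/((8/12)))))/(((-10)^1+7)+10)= -20/147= -0.14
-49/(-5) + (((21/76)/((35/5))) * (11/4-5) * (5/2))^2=18204661/1848320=9.85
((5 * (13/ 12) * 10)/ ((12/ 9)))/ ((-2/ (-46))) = 7475/ 8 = 934.38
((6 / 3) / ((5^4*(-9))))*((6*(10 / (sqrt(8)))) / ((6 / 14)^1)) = -14*sqrt(2) / 1125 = -0.02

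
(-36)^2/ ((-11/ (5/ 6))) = -1080/ 11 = -98.18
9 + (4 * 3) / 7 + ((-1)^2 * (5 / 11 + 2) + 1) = 14.17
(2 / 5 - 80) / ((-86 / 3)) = 597 / 215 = 2.78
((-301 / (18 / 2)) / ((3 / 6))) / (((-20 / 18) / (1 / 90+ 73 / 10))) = 99029 / 225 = 440.13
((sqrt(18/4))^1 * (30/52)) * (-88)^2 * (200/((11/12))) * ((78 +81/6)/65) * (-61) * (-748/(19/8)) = 126972284313600 * sqrt(2)/3211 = 55922119751.41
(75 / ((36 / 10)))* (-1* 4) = -250 / 3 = -83.33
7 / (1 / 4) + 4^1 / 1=32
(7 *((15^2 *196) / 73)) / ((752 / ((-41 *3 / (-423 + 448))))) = -379701 / 13724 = -27.67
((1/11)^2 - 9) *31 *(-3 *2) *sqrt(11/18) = 1307.42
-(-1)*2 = 2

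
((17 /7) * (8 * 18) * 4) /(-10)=-4896 /35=-139.89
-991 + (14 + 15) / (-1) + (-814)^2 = 661576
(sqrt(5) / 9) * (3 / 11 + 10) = 113 * sqrt(5) / 99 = 2.55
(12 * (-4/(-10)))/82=12/205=0.06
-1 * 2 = -2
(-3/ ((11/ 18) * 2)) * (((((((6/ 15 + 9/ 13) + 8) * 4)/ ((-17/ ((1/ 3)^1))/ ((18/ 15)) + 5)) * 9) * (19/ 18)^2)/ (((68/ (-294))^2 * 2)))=4610301759/ 20663500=223.11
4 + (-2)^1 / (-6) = 4.33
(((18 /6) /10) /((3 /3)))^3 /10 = 27 /10000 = 0.00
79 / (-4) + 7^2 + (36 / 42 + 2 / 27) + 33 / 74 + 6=1024535 / 27972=36.63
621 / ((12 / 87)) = 18009 / 4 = 4502.25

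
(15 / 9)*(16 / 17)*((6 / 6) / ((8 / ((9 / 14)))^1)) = 15 / 119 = 0.13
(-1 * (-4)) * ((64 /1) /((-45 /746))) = -190976 /45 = -4243.91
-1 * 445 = -445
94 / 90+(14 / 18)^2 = 668 / 405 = 1.65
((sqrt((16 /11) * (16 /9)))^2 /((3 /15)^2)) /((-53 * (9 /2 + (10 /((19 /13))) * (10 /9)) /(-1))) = 243200 /2413037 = 0.10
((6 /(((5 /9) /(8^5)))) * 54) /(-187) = -95551488 /935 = -102194.10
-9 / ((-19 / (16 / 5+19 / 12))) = 861 / 380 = 2.27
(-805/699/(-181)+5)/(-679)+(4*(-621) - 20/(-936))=-16644443234417/6700699278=-2483.99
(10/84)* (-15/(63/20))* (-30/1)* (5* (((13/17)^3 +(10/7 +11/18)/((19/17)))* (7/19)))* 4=284.73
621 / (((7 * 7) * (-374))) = -0.03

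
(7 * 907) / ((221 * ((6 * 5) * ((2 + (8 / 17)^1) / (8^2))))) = 14512 / 585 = 24.81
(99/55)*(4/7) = 36/35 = 1.03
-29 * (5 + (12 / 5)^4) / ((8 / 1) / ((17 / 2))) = -11763473 / 10000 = -1176.35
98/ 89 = 1.10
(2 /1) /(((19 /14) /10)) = 280 /19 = 14.74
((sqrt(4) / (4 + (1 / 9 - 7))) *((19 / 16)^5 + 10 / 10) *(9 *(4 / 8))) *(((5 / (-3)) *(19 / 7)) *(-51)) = -65868622875 / 27262976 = -2416.05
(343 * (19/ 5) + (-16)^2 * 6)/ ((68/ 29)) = 411713/ 340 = 1210.92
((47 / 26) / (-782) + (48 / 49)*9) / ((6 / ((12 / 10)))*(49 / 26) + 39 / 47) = 412712687 / 480086222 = 0.86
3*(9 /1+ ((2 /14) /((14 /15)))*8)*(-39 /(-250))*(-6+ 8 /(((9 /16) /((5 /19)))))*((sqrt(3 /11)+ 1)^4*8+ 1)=-690097941 /2816275 - 80448576*sqrt(33) /2011625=-474.77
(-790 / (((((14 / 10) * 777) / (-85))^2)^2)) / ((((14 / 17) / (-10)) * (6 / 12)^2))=8763179921875000 / 6125961672346887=1.43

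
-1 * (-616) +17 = 633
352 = 352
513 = 513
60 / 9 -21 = -43 / 3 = -14.33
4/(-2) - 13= -15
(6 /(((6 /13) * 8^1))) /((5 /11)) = 3.58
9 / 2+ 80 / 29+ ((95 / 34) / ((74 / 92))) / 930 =12319955 / 1696413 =7.26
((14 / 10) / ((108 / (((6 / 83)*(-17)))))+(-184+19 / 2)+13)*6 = -1206524 / 1245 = -969.10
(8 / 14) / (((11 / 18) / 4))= 288 / 77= 3.74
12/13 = 0.92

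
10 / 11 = 0.91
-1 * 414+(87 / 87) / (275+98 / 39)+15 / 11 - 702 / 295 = -14575499766 / 35120635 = -415.01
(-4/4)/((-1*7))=1/7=0.14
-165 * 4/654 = -110/109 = -1.01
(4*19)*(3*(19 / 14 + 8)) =2133.43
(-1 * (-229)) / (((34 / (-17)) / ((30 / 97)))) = -3435 / 97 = -35.41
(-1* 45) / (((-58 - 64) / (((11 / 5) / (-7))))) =-99 / 854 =-0.12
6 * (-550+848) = 1788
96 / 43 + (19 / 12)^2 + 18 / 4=57211 / 6192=9.24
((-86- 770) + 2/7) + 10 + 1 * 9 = -5857/7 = -836.71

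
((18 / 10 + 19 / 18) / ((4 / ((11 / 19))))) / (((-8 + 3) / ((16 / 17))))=-5654 / 72675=-0.08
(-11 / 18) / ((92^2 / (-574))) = 3157 / 76176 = 0.04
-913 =-913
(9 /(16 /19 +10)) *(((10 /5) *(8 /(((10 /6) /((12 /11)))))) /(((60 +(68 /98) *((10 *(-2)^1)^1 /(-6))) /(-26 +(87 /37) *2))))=-713086416 /239997725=-2.97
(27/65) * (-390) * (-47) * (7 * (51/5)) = 2718198/5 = 543639.60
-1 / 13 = -0.08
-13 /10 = -1.30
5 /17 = 0.29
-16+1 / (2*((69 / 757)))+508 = 497.49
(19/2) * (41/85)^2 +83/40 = 247691/57800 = 4.29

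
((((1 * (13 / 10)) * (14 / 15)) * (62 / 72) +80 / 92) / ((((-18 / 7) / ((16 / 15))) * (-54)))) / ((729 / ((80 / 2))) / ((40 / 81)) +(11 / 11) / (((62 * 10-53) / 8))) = 372817088 / 935978176935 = 0.00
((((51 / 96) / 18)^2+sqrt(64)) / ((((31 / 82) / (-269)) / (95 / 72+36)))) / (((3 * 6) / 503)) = -39568904541961693 / 6664716288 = -5937072.61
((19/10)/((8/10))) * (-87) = -1653/8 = -206.62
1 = 1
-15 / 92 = -0.16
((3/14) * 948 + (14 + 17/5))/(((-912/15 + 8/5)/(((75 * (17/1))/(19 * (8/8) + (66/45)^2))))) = -2214388125/9860648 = -224.57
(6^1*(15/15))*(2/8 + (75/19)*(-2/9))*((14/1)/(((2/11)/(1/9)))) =-11011/342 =-32.20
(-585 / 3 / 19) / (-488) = 195 / 9272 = 0.02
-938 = -938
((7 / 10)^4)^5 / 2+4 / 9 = 800718130396678508009 / 1800000000000000000000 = 0.44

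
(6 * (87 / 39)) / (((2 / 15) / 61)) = 79605 / 13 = 6123.46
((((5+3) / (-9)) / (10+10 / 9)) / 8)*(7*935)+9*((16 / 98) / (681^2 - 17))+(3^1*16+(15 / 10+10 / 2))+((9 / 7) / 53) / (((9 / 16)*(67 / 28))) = -551319880217 / 50431870160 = -10.93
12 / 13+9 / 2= 141 / 26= 5.42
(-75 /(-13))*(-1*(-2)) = 150 /13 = 11.54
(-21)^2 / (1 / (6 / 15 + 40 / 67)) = 439.68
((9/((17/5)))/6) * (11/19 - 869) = -123750/323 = -383.13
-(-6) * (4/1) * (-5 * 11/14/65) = -132/91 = -1.45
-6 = -6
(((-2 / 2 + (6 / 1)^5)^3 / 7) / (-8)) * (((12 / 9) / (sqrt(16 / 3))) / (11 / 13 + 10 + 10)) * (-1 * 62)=189411454578125 * sqrt(3) / 22764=14411802093.87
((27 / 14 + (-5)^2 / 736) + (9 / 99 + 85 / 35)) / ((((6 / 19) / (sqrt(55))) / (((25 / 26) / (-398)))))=-120652375* sqrt(55) / 3518651136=-0.25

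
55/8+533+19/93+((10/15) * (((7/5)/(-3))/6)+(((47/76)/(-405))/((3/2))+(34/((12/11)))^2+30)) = 8824566991/5725080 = 1541.39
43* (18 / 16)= 387 / 8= 48.38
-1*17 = -17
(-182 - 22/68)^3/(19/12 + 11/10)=-3573190478985/1581986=-2258673.89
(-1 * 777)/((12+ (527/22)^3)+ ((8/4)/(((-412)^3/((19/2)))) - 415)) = -24108459902912/413989207885845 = -0.06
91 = 91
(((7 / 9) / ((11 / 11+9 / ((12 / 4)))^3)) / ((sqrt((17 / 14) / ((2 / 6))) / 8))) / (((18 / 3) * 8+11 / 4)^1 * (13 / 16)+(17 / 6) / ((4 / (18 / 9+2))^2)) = 56 * sqrt(714) / 1294533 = 0.00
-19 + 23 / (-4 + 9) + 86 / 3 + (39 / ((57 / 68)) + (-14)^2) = 73186 / 285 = 256.79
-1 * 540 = -540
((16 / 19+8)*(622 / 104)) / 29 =13062 / 7163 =1.82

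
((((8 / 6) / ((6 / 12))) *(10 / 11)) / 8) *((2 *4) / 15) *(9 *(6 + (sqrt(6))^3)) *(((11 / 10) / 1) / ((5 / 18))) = 864 / 25 + 864 *sqrt(6) / 25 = 119.21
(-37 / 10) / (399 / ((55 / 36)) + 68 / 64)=-3256 / 230759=-0.01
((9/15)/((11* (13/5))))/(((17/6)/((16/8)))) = 0.01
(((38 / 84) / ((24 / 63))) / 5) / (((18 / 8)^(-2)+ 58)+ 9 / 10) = 1539 / 382952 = 0.00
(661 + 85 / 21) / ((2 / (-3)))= -6983 / 7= -997.57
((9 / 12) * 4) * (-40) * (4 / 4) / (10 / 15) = -180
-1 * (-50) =50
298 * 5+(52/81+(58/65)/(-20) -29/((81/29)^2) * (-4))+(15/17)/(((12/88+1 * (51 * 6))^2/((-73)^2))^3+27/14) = 203223495686260650007324594520287/134990371823855266386462793050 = 1505.47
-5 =-5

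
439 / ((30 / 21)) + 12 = 3193 / 10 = 319.30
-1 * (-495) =495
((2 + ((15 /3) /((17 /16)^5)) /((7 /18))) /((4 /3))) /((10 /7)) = 171374757 /28397140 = 6.03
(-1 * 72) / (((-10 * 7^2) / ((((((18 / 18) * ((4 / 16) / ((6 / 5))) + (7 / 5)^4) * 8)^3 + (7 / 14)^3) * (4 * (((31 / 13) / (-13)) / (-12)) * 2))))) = 55599473237400877 / 90977783203125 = 611.13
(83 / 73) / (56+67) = 83 / 8979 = 0.01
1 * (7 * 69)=483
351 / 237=117 / 79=1.48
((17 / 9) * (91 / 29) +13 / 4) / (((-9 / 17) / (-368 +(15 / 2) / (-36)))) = 1439344049 / 225504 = 6382.79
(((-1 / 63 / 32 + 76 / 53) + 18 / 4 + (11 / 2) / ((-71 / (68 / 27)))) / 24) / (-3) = -130597399 / 1638620928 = -0.08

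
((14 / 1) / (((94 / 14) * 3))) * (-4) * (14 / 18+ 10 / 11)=-65464 / 13959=-4.69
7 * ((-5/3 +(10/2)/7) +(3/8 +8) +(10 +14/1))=5279/24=219.96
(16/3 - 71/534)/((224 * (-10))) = -0.00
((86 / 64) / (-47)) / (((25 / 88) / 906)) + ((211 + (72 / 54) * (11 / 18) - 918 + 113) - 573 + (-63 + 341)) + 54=-58714313 / 63450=-925.36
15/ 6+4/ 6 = 19/ 6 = 3.17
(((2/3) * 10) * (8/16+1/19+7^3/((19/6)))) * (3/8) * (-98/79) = -1013565/3002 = -337.63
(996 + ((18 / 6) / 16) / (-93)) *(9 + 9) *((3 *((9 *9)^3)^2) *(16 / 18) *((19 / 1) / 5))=1590578473097137851 / 31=51308983003133479.06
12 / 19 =0.63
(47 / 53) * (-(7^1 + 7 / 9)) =-3290 / 477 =-6.90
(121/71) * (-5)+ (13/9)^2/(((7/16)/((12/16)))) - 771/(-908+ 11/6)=-298663219/72959103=-4.09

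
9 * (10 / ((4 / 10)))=225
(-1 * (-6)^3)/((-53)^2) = 216/2809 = 0.08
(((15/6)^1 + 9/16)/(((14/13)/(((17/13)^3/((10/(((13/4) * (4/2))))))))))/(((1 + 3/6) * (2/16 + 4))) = 0.67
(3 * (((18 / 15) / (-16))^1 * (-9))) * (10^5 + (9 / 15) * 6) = 20250729 / 100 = 202507.29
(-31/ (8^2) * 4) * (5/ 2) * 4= -155/ 8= -19.38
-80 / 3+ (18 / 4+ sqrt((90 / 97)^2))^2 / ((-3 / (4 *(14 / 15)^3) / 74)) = -8432990752 / 3528375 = -2390.05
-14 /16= -7 /8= -0.88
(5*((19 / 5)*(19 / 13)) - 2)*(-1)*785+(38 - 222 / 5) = -1315291 / 65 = -20235.25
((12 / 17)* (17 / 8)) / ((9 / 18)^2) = 6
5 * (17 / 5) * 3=51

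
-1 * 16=-16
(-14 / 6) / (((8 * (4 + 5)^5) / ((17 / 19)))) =-119 / 26926344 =-0.00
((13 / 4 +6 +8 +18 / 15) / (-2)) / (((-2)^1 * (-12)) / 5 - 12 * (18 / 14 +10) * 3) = 861 / 37472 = 0.02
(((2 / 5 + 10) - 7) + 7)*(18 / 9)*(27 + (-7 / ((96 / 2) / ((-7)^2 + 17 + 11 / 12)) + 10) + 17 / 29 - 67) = -814.79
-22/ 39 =-0.56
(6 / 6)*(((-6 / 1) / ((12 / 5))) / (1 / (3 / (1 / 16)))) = -120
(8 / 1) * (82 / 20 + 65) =552.80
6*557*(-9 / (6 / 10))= -50130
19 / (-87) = -19 / 87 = -0.22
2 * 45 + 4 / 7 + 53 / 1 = 1005 / 7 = 143.57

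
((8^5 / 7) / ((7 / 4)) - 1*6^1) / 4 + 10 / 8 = 131023 / 196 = 668.48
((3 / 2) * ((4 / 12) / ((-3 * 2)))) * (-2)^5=8 / 3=2.67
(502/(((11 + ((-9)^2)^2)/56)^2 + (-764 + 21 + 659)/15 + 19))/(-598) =-245980/4039602723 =-0.00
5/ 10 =1/ 2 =0.50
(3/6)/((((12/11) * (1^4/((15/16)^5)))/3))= 8353125/8388608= 1.00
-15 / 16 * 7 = -105 / 16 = -6.56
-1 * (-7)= 7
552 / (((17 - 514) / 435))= -240120 / 497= -483.14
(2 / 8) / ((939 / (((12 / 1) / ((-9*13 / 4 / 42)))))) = -56 / 12207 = -0.00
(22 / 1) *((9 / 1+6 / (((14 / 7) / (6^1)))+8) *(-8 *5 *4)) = -123200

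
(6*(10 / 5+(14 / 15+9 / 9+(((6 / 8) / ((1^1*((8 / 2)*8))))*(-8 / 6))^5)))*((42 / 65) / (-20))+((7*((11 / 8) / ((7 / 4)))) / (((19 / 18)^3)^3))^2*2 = 125467737353409737404264778807023347 / 5677642904231094056080094789632000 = 22.10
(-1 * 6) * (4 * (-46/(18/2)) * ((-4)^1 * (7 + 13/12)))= -35696/9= -3966.22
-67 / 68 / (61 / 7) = -469 / 4148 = -0.11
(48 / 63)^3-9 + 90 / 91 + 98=10887295 / 120393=90.43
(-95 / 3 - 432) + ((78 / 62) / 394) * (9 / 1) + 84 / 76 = -462.53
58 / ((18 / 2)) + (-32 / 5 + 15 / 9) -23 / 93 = 2042 / 1395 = 1.46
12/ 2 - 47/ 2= -35/ 2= -17.50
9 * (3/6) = 9/2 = 4.50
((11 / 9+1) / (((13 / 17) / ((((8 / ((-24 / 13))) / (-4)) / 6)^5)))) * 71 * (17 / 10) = 586043159 / 8707129344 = 0.07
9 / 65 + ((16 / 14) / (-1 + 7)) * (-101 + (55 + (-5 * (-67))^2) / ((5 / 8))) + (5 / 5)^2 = 15561258 / 455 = 34200.57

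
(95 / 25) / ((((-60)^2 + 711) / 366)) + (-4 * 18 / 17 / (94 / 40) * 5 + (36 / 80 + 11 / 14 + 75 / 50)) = -191378255 / 32148564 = -5.95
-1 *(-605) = 605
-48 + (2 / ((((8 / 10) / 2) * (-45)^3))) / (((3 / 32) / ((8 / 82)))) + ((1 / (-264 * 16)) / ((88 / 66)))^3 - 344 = -156980864746422154379 / 400461331326566400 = -392.00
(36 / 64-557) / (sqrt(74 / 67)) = -8903 * sqrt(4958) / 1184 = -529.47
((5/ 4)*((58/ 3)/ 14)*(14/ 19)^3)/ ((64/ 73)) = 518665/ 658464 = 0.79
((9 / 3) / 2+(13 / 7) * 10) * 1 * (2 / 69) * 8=2248 / 483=4.65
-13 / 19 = -0.68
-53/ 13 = -4.08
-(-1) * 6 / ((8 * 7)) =0.11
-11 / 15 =-0.73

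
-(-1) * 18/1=18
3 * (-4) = -12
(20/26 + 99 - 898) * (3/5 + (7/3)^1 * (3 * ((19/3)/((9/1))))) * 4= -3440552/195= -17643.86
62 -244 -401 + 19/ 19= -582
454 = 454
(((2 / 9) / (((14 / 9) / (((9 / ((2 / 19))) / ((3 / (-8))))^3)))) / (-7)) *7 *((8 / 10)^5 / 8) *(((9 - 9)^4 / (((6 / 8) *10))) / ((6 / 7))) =0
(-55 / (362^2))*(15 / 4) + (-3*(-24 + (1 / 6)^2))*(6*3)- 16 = 670158191 / 524176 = 1278.50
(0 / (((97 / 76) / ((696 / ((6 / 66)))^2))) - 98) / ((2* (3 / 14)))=-686 / 3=-228.67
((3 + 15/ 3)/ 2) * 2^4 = 64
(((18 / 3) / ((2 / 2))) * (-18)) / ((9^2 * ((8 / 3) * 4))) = -1 / 8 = -0.12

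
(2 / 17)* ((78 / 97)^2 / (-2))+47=7511707 / 159953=46.96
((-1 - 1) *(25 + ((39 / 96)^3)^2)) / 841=-26848372409 / 451508436992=-0.06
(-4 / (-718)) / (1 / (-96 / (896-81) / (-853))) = 0.00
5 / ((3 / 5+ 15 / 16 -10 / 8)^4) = 204800000 / 279841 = 731.84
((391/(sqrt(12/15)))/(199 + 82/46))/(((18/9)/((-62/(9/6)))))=-278783 * sqrt(5)/13854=-45.00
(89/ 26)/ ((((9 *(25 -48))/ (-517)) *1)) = 46013/ 5382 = 8.55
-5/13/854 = -5/11102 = -0.00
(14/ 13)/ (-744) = -7/ 4836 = -0.00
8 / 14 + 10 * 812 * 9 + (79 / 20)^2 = 204669287 / 2800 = 73096.17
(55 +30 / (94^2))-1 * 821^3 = -2444866443293 / 4418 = -553387606.00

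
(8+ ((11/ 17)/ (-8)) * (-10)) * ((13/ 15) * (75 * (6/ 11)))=116805/ 374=312.31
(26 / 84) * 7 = 13 / 6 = 2.17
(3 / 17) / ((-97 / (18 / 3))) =-18 / 1649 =-0.01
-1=-1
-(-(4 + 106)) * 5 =550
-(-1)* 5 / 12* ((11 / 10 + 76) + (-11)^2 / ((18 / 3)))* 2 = 1459 / 18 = 81.06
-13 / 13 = -1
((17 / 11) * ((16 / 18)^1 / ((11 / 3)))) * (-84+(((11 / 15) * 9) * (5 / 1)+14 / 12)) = -20332 / 1089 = -18.67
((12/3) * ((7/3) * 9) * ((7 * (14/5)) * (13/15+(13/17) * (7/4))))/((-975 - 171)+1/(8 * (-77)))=-950373424/300023225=-3.17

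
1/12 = 0.08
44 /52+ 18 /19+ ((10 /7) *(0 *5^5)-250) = -61307 /247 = -248.21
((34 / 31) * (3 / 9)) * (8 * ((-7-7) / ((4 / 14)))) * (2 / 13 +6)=-1066240 / 1209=-881.92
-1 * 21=-21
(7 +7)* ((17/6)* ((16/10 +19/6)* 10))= 17017/9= 1890.78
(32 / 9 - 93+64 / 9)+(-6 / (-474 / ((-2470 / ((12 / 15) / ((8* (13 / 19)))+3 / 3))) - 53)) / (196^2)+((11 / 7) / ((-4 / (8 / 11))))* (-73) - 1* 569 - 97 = -177611995646353 / 244148191644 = -727.48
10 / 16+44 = 357 / 8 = 44.62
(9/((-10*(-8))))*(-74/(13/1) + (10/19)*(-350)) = -211077/9880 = -21.36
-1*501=-501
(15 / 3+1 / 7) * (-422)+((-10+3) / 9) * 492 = -53612 / 21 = -2552.95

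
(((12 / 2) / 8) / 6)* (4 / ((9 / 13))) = 13 / 18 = 0.72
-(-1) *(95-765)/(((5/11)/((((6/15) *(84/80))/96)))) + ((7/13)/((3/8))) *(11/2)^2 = 1153999/31200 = 36.99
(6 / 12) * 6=3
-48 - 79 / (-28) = -1265 / 28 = -45.18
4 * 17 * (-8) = -544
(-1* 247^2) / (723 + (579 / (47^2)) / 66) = -2964915382 / 35136547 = -84.38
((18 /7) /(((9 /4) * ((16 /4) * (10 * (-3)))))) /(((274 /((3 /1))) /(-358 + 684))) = -163 /4795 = -0.03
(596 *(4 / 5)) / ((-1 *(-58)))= 1192 / 145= 8.22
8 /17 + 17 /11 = 377 /187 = 2.02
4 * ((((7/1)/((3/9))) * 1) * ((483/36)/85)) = 1127/85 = 13.26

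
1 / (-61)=-0.02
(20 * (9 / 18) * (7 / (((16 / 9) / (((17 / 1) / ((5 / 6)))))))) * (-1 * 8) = -6426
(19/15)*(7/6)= 133/90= 1.48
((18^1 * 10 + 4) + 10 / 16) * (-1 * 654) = -482979 / 4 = -120744.75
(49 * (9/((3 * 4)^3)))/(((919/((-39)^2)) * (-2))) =-24843/117632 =-0.21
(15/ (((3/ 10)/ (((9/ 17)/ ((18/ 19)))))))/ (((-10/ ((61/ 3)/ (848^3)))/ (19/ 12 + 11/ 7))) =-28975/ 98580529152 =-0.00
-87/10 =-8.70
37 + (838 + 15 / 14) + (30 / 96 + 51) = 927.38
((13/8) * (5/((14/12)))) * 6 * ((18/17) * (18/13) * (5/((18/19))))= 38475/119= 323.32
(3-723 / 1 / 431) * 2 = 2.65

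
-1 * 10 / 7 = -10 / 7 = -1.43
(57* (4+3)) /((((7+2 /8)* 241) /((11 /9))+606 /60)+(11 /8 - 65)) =0.29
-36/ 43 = -0.84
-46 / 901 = -0.05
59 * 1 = 59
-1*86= -86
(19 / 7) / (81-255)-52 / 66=-10765 / 13398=-0.80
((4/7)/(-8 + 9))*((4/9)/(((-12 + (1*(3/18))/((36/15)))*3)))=-128/18039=-0.01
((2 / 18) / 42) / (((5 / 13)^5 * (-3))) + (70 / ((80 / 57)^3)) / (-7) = -3.72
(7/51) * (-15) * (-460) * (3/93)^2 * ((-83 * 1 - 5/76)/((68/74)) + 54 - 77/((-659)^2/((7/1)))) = -35.87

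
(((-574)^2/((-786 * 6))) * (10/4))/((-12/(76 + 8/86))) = 168444605/152091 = 1107.53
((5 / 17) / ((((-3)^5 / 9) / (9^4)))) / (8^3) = -1215 / 8704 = -0.14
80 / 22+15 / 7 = 445 / 77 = 5.78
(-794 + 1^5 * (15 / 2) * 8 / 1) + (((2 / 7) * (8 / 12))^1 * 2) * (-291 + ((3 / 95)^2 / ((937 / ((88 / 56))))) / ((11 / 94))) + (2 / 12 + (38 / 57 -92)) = -2327132038639 / 2486188950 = -936.02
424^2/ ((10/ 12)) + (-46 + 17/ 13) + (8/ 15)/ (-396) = 832765601/ 3861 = 215686.51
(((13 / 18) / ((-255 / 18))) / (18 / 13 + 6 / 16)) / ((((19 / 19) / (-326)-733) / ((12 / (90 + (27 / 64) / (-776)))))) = 87558029312 / 16614029944215585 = 0.00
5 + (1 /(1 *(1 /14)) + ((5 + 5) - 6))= 23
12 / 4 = 3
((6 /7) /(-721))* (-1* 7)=6 /721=0.01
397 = 397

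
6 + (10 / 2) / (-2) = 7 / 2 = 3.50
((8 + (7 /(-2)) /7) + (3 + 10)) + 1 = 43 /2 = 21.50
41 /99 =0.41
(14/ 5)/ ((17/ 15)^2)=630/ 289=2.18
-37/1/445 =-37/445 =-0.08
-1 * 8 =-8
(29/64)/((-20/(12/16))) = -87/5120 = -0.02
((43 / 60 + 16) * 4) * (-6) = -2006 / 5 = -401.20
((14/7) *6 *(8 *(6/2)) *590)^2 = 28872806400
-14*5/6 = -35/3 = -11.67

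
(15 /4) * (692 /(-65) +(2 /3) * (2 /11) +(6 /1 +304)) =321187 /286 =1123.03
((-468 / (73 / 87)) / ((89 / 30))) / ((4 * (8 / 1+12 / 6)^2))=-30537 / 64970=-0.47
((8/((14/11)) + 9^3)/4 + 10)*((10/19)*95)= 135675/14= 9691.07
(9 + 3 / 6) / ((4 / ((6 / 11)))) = 57 / 44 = 1.30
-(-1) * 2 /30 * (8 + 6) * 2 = 28 /15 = 1.87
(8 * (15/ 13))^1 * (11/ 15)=6.77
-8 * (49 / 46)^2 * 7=-33614 / 529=-63.54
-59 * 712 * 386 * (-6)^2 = -583743168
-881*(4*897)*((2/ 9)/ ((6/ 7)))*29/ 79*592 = -126626566976/ 711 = -178096437.38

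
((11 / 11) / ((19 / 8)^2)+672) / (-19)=-242656 / 6859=-35.38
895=895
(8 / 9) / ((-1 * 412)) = -2 / 927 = -0.00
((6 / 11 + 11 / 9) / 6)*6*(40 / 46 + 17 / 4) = 27475 / 3036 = 9.05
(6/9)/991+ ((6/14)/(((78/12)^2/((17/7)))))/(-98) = 508292/1206351237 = 0.00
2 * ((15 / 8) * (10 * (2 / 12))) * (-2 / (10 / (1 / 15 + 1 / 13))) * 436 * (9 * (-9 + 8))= 9156 / 13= 704.31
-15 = -15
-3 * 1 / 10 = -3 / 10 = -0.30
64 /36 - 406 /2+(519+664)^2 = 12593590 /9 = 1399287.78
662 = 662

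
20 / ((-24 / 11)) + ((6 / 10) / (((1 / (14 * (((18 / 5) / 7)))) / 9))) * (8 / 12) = 2513 / 150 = 16.75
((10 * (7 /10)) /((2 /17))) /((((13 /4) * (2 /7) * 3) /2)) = 1666 /39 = 42.72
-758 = -758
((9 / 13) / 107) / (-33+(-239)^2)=9 / 79409408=0.00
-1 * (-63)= 63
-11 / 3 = -3.67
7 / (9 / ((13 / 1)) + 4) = 91 / 61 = 1.49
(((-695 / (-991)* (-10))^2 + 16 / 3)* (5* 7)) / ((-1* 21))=-803103980 / 8838729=-90.86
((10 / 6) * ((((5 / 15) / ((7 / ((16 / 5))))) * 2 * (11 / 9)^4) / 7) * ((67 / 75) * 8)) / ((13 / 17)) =4269081344 / 2821065975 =1.51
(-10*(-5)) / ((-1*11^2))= -50 / 121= -0.41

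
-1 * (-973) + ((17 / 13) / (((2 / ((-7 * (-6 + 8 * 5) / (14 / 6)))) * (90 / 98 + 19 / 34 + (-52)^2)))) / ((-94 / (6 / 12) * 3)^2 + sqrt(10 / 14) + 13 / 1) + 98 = 2499 * sqrt(35) / 71809903098341525 + 76908406212759092538 / 71809903098341525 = 1071.00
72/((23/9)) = 648/23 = 28.17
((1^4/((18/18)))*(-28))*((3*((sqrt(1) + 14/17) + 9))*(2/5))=-30912/85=-363.67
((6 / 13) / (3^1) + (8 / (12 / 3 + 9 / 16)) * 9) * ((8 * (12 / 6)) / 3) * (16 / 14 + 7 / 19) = 16210784 / 126217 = 128.44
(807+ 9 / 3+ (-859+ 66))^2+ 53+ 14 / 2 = 349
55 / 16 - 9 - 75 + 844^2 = 11396087 / 16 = 712255.44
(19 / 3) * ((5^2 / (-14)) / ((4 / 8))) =-475 / 21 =-22.62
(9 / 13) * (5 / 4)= 45 / 52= 0.87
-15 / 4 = -3.75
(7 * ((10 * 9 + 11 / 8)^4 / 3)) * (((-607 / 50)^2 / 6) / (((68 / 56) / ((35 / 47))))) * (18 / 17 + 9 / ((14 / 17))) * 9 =50891693028347862117 / 192512000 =264355951984.02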